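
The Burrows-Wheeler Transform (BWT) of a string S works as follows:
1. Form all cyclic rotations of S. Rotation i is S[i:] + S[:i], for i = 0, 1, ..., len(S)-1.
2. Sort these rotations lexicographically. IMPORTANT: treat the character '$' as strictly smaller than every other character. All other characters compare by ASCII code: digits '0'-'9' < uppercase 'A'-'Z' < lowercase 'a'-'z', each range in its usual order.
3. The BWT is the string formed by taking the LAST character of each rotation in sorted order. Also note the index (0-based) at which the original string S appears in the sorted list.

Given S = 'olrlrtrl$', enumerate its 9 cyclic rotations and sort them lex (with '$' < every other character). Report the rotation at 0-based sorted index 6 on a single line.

Answer: rlrtrl$ol

Derivation:
All 9 rotations (rotation i = S[i:]+S[:i]):
  rot[0] = olrlrtrl$
  rot[1] = lrlrtrl$o
  rot[2] = rlrtrl$ol
  rot[3] = lrtrl$olr
  rot[4] = rtrl$olrl
  rot[5] = trl$olrlr
  rot[6] = rl$olrlrt
  rot[7] = l$olrlrtr
  rot[8] = $olrlrtrl
Sorted (with $ < everything):
  sorted[0] = $olrlrtrl
  sorted[1] = l$olrlrtr
  sorted[2] = lrlrtrl$o
  sorted[3] = lrtrl$olr
  sorted[4] = olrlrtrl$
  sorted[5] = rl$olrlrt
  sorted[6] = rlrtrl$ol
  sorted[7] = rtrl$olrl
  sorted[8] = trl$olrlr
sorted[6] = rlrtrl$ol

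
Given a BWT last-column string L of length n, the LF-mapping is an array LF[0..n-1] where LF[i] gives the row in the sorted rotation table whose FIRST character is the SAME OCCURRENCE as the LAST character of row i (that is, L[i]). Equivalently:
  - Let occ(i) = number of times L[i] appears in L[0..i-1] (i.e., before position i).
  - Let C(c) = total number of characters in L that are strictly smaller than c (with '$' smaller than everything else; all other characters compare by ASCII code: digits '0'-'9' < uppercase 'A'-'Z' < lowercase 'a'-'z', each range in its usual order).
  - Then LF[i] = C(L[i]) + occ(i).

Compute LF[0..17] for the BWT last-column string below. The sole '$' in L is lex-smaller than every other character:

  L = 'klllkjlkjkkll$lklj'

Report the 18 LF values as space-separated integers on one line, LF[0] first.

Char counts: '$':1, 'j':3, 'k':6, 'l':8
C (first-col start): C('$')=0, C('j')=1, C('k')=4, C('l')=10
L[0]='k': occ=0, LF[0]=C('k')+0=4+0=4
L[1]='l': occ=0, LF[1]=C('l')+0=10+0=10
L[2]='l': occ=1, LF[2]=C('l')+1=10+1=11
L[3]='l': occ=2, LF[3]=C('l')+2=10+2=12
L[4]='k': occ=1, LF[4]=C('k')+1=4+1=5
L[5]='j': occ=0, LF[5]=C('j')+0=1+0=1
L[6]='l': occ=3, LF[6]=C('l')+3=10+3=13
L[7]='k': occ=2, LF[7]=C('k')+2=4+2=6
L[8]='j': occ=1, LF[8]=C('j')+1=1+1=2
L[9]='k': occ=3, LF[9]=C('k')+3=4+3=7
L[10]='k': occ=4, LF[10]=C('k')+4=4+4=8
L[11]='l': occ=4, LF[11]=C('l')+4=10+4=14
L[12]='l': occ=5, LF[12]=C('l')+5=10+5=15
L[13]='$': occ=0, LF[13]=C('$')+0=0+0=0
L[14]='l': occ=6, LF[14]=C('l')+6=10+6=16
L[15]='k': occ=5, LF[15]=C('k')+5=4+5=9
L[16]='l': occ=7, LF[16]=C('l')+7=10+7=17
L[17]='j': occ=2, LF[17]=C('j')+2=1+2=3

Answer: 4 10 11 12 5 1 13 6 2 7 8 14 15 0 16 9 17 3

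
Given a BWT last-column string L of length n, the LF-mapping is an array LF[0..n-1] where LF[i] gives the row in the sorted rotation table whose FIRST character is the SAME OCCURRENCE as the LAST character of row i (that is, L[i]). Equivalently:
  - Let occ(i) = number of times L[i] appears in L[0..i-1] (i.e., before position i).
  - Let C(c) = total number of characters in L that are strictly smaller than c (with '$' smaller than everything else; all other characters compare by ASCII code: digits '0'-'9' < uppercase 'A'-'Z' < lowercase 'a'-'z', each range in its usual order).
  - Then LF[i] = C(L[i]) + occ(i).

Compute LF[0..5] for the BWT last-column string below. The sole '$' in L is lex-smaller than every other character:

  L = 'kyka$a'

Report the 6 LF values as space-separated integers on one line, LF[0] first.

Answer: 3 5 4 1 0 2

Derivation:
Char counts: '$':1, 'a':2, 'k':2, 'y':1
C (first-col start): C('$')=0, C('a')=1, C('k')=3, C('y')=5
L[0]='k': occ=0, LF[0]=C('k')+0=3+0=3
L[1]='y': occ=0, LF[1]=C('y')+0=5+0=5
L[2]='k': occ=1, LF[2]=C('k')+1=3+1=4
L[3]='a': occ=0, LF[3]=C('a')+0=1+0=1
L[4]='$': occ=0, LF[4]=C('$')+0=0+0=0
L[5]='a': occ=1, LF[5]=C('a')+1=1+1=2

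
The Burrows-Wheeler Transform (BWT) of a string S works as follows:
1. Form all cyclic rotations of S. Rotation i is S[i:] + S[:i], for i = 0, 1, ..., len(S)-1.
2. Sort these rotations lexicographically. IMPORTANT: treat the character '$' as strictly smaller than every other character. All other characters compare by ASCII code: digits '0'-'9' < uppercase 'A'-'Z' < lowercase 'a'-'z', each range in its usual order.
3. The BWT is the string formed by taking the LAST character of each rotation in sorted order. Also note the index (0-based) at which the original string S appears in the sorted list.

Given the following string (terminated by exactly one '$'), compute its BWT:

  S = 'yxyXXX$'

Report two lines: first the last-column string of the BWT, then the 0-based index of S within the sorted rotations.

Answer: XXXyyx$
6

Derivation:
All 7 rotations (rotation i = S[i:]+S[:i]):
  rot[0] = yxyXXX$
  rot[1] = xyXXX$y
  rot[2] = yXXX$yx
  rot[3] = XXX$yxy
  rot[4] = XX$yxyX
  rot[5] = X$yxyXX
  rot[6] = $yxyXXX
Sorted (with $ < everything):
  sorted[0] = $yxyXXX  (last char: 'X')
  sorted[1] = X$yxyXX  (last char: 'X')
  sorted[2] = XX$yxyX  (last char: 'X')
  sorted[3] = XXX$yxy  (last char: 'y')
  sorted[4] = xyXXX$y  (last char: 'y')
  sorted[5] = yXXX$yx  (last char: 'x')
  sorted[6] = yxyXXX$  (last char: '$')
Last column: XXXyyx$
Original string S is at sorted index 6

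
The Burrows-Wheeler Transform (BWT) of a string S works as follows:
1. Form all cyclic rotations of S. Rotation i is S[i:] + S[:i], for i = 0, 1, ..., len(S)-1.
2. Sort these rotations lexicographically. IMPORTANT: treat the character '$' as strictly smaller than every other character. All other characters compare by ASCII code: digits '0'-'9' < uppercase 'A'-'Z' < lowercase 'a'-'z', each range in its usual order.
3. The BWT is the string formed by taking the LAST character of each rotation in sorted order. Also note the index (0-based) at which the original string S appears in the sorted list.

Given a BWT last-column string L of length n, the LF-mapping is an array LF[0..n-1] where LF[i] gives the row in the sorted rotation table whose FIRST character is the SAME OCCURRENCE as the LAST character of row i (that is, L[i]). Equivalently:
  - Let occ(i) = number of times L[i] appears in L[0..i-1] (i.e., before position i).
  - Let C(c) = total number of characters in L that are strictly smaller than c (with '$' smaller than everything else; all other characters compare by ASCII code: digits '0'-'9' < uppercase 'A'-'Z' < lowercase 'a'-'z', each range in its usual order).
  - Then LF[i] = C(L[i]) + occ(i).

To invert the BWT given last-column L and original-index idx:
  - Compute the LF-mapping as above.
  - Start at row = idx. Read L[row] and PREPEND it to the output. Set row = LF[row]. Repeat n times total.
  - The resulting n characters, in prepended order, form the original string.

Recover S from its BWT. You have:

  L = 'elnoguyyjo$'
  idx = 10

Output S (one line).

LF mapping: 1 4 5 6 2 8 9 10 3 7 0
Walk LF starting at row 10, prepending L[row]:
  step 1: row=10, L[10]='$', prepend. Next row=LF[10]=0
  step 2: row=0, L[0]='e', prepend. Next row=LF[0]=1
  step 3: row=1, L[1]='l', prepend. Next row=LF[1]=4
  step 4: row=4, L[4]='g', prepend. Next row=LF[4]=2
  step 5: row=2, L[2]='n', prepend. Next row=LF[2]=5
  step 6: row=5, L[5]='u', prepend. Next row=LF[5]=8
  step 7: row=8, L[8]='j', prepend. Next row=LF[8]=3
  step 8: row=3, L[3]='o', prepend. Next row=LF[3]=6
  step 9: row=6, L[6]='y', prepend. Next row=LF[6]=9
  step 10: row=9, L[9]='o', prepend. Next row=LF[9]=7
  step 11: row=7, L[7]='y', prepend. Next row=LF[7]=10
Reversed output: yoyojungle$

Answer: yoyojungle$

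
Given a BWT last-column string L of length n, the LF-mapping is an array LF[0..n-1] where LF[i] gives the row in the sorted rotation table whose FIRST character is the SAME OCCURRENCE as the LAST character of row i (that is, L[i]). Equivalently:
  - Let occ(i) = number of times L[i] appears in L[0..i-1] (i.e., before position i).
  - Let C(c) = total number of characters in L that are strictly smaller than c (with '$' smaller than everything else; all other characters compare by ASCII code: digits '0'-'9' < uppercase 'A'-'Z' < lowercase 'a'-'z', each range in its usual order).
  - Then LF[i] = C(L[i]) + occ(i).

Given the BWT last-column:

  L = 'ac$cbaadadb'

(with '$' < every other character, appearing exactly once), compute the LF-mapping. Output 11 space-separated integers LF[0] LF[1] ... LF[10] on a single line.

Answer: 1 7 0 8 5 2 3 9 4 10 6

Derivation:
Char counts: '$':1, 'a':4, 'b':2, 'c':2, 'd':2
C (first-col start): C('$')=0, C('a')=1, C('b')=5, C('c')=7, C('d')=9
L[0]='a': occ=0, LF[0]=C('a')+0=1+0=1
L[1]='c': occ=0, LF[1]=C('c')+0=7+0=7
L[2]='$': occ=0, LF[2]=C('$')+0=0+0=0
L[3]='c': occ=1, LF[3]=C('c')+1=7+1=8
L[4]='b': occ=0, LF[4]=C('b')+0=5+0=5
L[5]='a': occ=1, LF[5]=C('a')+1=1+1=2
L[6]='a': occ=2, LF[6]=C('a')+2=1+2=3
L[7]='d': occ=0, LF[7]=C('d')+0=9+0=9
L[8]='a': occ=3, LF[8]=C('a')+3=1+3=4
L[9]='d': occ=1, LF[9]=C('d')+1=9+1=10
L[10]='b': occ=1, LF[10]=C('b')+1=5+1=6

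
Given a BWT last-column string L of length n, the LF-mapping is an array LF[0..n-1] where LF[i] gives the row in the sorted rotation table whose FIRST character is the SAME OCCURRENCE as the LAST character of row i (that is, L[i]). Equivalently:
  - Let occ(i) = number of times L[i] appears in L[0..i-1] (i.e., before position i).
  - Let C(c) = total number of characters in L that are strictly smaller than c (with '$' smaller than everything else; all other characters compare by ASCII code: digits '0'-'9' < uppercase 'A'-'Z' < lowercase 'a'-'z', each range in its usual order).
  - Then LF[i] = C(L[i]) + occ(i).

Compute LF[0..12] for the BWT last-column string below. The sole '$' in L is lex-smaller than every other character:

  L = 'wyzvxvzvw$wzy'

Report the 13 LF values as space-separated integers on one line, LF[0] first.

Answer: 4 8 10 1 7 2 11 3 5 0 6 12 9

Derivation:
Char counts: '$':1, 'v':3, 'w':3, 'x':1, 'y':2, 'z':3
C (first-col start): C('$')=0, C('v')=1, C('w')=4, C('x')=7, C('y')=8, C('z')=10
L[0]='w': occ=0, LF[0]=C('w')+0=4+0=4
L[1]='y': occ=0, LF[1]=C('y')+0=8+0=8
L[2]='z': occ=0, LF[2]=C('z')+0=10+0=10
L[3]='v': occ=0, LF[3]=C('v')+0=1+0=1
L[4]='x': occ=0, LF[4]=C('x')+0=7+0=7
L[5]='v': occ=1, LF[5]=C('v')+1=1+1=2
L[6]='z': occ=1, LF[6]=C('z')+1=10+1=11
L[7]='v': occ=2, LF[7]=C('v')+2=1+2=3
L[8]='w': occ=1, LF[8]=C('w')+1=4+1=5
L[9]='$': occ=0, LF[9]=C('$')+0=0+0=0
L[10]='w': occ=2, LF[10]=C('w')+2=4+2=6
L[11]='z': occ=2, LF[11]=C('z')+2=10+2=12
L[12]='y': occ=1, LF[12]=C('y')+1=8+1=9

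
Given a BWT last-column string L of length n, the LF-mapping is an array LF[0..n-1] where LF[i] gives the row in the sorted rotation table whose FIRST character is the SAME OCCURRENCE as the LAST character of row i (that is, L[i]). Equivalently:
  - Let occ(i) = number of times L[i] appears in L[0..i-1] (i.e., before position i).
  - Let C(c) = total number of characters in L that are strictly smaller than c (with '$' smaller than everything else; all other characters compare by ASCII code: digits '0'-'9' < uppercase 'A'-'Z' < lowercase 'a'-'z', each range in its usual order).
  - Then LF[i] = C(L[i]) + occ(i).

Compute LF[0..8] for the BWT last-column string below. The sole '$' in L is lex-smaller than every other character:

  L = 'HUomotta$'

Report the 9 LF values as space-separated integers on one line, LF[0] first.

Answer: 1 2 5 4 6 7 8 3 0

Derivation:
Char counts: '$':1, 'H':1, 'U':1, 'a':1, 'm':1, 'o':2, 't':2
C (first-col start): C('$')=0, C('H')=1, C('U')=2, C('a')=3, C('m')=4, C('o')=5, C('t')=7
L[0]='H': occ=0, LF[0]=C('H')+0=1+0=1
L[1]='U': occ=0, LF[1]=C('U')+0=2+0=2
L[2]='o': occ=0, LF[2]=C('o')+0=5+0=5
L[3]='m': occ=0, LF[3]=C('m')+0=4+0=4
L[4]='o': occ=1, LF[4]=C('o')+1=5+1=6
L[5]='t': occ=0, LF[5]=C('t')+0=7+0=7
L[6]='t': occ=1, LF[6]=C('t')+1=7+1=8
L[7]='a': occ=0, LF[7]=C('a')+0=3+0=3
L[8]='$': occ=0, LF[8]=C('$')+0=0+0=0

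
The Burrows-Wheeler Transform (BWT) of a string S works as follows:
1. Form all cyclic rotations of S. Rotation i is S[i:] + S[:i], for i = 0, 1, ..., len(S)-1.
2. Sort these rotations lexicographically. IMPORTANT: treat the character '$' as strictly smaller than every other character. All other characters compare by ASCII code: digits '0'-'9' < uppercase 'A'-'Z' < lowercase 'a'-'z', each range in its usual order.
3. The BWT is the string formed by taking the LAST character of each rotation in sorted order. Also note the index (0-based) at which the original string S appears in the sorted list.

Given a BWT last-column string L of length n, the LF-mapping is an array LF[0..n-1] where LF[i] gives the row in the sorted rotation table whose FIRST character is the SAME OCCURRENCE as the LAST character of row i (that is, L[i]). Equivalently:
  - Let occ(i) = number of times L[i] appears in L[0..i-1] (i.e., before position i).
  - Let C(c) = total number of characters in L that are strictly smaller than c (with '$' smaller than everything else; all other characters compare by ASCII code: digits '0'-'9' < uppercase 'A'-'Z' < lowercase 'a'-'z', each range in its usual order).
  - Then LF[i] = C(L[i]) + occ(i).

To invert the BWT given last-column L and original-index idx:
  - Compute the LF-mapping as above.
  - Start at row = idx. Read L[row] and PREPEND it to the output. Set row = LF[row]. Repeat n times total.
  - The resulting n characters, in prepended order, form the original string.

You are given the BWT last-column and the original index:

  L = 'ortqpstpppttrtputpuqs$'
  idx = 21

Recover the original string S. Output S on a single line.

Answer: utsutptppqpptrspqttro$

Derivation:
LF mapping: 1 10 14 8 2 12 15 3 4 5 16 17 11 18 6 20 19 7 21 9 13 0
Walk LF starting at row 21, prepending L[row]:
  step 1: row=21, L[21]='$', prepend. Next row=LF[21]=0
  step 2: row=0, L[0]='o', prepend. Next row=LF[0]=1
  step 3: row=1, L[1]='r', prepend. Next row=LF[1]=10
  step 4: row=10, L[10]='t', prepend. Next row=LF[10]=16
  step 5: row=16, L[16]='t', prepend. Next row=LF[16]=19
  step 6: row=19, L[19]='q', prepend. Next row=LF[19]=9
  step 7: row=9, L[9]='p', prepend. Next row=LF[9]=5
  step 8: row=5, L[5]='s', prepend. Next row=LF[5]=12
  step 9: row=12, L[12]='r', prepend. Next row=LF[12]=11
  step 10: row=11, L[11]='t', prepend. Next row=LF[11]=17
  step 11: row=17, L[17]='p', prepend. Next row=LF[17]=7
  step 12: row=7, L[7]='p', prepend. Next row=LF[7]=3
  step 13: row=3, L[3]='q', prepend. Next row=LF[3]=8
  step 14: row=8, L[8]='p', prepend. Next row=LF[8]=4
  step 15: row=4, L[4]='p', prepend. Next row=LF[4]=2
  step 16: row=2, L[2]='t', prepend. Next row=LF[2]=14
  step 17: row=14, L[14]='p', prepend. Next row=LF[14]=6
  step 18: row=6, L[6]='t', prepend. Next row=LF[6]=15
  step 19: row=15, L[15]='u', prepend. Next row=LF[15]=20
  step 20: row=20, L[20]='s', prepend. Next row=LF[20]=13
  step 21: row=13, L[13]='t', prepend. Next row=LF[13]=18
  step 22: row=18, L[18]='u', prepend. Next row=LF[18]=21
Reversed output: utsutptppqpptrspqttro$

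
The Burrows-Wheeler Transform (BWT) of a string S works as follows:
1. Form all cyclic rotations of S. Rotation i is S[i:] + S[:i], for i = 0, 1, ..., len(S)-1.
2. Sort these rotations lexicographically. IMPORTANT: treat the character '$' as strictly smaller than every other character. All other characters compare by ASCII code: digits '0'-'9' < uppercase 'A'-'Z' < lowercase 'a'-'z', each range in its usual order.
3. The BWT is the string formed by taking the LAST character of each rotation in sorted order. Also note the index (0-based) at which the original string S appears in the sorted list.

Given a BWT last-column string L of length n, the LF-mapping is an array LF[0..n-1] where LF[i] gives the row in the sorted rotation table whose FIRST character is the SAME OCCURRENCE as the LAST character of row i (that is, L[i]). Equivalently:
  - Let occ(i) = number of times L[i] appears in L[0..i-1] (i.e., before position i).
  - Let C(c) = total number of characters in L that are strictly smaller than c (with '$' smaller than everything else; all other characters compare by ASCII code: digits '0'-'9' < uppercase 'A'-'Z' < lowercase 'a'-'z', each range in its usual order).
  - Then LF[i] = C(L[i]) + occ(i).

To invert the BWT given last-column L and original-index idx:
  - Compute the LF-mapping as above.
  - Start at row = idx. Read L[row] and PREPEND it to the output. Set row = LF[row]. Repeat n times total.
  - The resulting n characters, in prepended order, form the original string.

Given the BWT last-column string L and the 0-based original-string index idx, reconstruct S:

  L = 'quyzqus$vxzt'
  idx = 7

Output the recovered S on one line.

LF mapping: 1 5 9 10 2 6 3 0 7 8 11 4
Walk LF starting at row 7, prepending L[row]:
  step 1: row=7, L[7]='$', prepend. Next row=LF[7]=0
  step 2: row=0, L[0]='q', prepend. Next row=LF[0]=1
  step 3: row=1, L[1]='u', prepend. Next row=LF[1]=5
  step 4: row=5, L[5]='u', prepend. Next row=LF[5]=6
  step 5: row=6, L[6]='s', prepend. Next row=LF[6]=3
  step 6: row=3, L[3]='z', prepend. Next row=LF[3]=10
  step 7: row=10, L[10]='z', prepend. Next row=LF[10]=11
  step 8: row=11, L[11]='t', prepend. Next row=LF[11]=4
  step 9: row=4, L[4]='q', prepend. Next row=LF[4]=2
  step 10: row=2, L[2]='y', prepend. Next row=LF[2]=9
  step 11: row=9, L[9]='x', prepend. Next row=LF[9]=8
  step 12: row=8, L[8]='v', prepend. Next row=LF[8]=7
Reversed output: vxyqtzzsuuq$

Answer: vxyqtzzsuuq$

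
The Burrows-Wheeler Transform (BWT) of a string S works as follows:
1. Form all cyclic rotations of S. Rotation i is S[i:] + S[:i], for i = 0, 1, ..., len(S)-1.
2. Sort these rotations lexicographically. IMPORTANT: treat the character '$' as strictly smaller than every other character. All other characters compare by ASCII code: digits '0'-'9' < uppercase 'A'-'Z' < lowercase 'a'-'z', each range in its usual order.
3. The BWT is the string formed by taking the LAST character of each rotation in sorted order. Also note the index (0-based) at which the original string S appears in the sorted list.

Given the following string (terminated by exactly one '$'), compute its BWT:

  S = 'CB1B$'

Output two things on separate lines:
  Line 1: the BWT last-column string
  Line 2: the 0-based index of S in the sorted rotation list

Answer: BB1C$
4

Derivation:
All 5 rotations (rotation i = S[i:]+S[:i]):
  rot[0] = CB1B$
  rot[1] = B1B$C
  rot[2] = 1B$CB
  rot[3] = B$CB1
  rot[4] = $CB1B
Sorted (with $ < everything):
  sorted[0] = $CB1B  (last char: 'B')
  sorted[1] = 1B$CB  (last char: 'B')
  sorted[2] = B$CB1  (last char: '1')
  sorted[3] = B1B$C  (last char: 'C')
  sorted[4] = CB1B$  (last char: '$')
Last column: BB1C$
Original string S is at sorted index 4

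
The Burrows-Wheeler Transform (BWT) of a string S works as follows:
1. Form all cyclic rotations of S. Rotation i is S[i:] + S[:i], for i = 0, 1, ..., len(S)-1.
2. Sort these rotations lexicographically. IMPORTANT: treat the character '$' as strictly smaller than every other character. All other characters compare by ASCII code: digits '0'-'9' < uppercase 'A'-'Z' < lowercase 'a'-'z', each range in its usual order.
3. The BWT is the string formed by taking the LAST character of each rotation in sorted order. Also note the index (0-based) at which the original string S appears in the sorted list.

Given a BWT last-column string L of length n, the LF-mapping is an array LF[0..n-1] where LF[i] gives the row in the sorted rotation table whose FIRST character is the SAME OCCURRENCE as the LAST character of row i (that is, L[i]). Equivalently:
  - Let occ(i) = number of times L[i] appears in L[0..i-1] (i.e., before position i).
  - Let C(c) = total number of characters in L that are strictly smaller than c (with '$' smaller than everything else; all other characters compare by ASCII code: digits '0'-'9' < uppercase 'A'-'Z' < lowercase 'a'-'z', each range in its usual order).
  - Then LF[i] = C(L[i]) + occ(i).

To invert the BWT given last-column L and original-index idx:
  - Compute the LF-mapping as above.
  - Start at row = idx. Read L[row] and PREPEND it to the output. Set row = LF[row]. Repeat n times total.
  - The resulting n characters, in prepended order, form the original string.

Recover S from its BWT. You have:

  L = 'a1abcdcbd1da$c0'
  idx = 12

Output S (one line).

Answer: da10dcacdbb1ca$

Derivation:
LF mapping: 4 2 5 7 9 12 10 8 13 3 14 6 0 11 1
Walk LF starting at row 12, prepending L[row]:
  step 1: row=12, L[12]='$', prepend. Next row=LF[12]=0
  step 2: row=0, L[0]='a', prepend. Next row=LF[0]=4
  step 3: row=4, L[4]='c', prepend. Next row=LF[4]=9
  step 4: row=9, L[9]='1', prepend. Next row=LF[9]=3
  step 5: row=3, L[3]='b', prepend. Next row=LF[3]=7
  step 6: row=7, L[7]='b', prepend. Next row=LF[7]=8
  step 7: row=8, L[8]='d', prepend. Next row=LF[8]=13
  step 8: row=13, L[13]='c', prepend. Next row=LF[13]=11
  step 9: row=11, L[11]='a', prepend. Next row=LF[11]=6
  step 10: row=6, L[6]='c', prepend. Next row=LF[6]=10
  step 11: row=10, L[10]='d', prepend. Next row=LF[10]=14
  step 12: row=14, L[14]='0', prepend. Next row=LF[14]=1
  step 13: row=1, L[1]='1', prepend. Next row=LF[1]=2
  step 14: row=2, L[2]='a', prepend. Next row=LF[2]=5
  step 15: row=5, L[5]='d', prepend. Next row=LF[5]=12
Reversed output: da10dcacdbb1ca$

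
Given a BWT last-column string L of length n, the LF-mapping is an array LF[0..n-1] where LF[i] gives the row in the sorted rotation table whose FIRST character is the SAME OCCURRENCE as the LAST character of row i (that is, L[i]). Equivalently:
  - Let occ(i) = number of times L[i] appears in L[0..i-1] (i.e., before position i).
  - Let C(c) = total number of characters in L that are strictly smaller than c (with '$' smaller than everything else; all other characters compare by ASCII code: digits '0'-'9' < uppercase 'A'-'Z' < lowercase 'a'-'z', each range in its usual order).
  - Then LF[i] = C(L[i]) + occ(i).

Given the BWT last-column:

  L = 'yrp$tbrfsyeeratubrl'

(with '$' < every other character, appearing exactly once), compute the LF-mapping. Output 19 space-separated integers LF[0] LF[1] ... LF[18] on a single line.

Answer: 17 9 8 0 14 2 10 6 13 18 4 5 11 1 15 16 3 12 7

Derivation:
Char counts: '$':1, 'a':1, 'b':2, 'e':2, 'f':1, 'l':1, 'p':1, 'r':4, 's':1, 't':2, 'u':1, 'y':2
C (first-col start): C('$')=0, C('a')=1, C('b')=2, C('e')=4, C('f')=6, C('l')=7, C('p')=8, C('r')=9, C('s')=13, C('t')=14, C('u')=16, C('y')=17
L[0]='y': occ=0, LF[0]=C('y')+0=17+0=17
L[1]='r': occ=0, LF[1]=C('r')+0=9+0=9
L[2]='p': occ=0, LF[2]=C('p')+0=8+0=8
L[3]='$': occ=0, LF[3]=C('$')+0=0+0=0
L[4]='t': occ=0, LF[4]=C('t')+0=14+0=14
L[5]='b': occ=0, LF[5]=C('b')+0=2+0=2
L[6]='r': occ=1, LF[6]=C('r')+1=9+1=10
L[7]='f': occ=0, LF[7]=C('f')+0=6+0=6
L[8]='s': occ=0, LF[8]=C('s')+0=13+0=13
L[9]='y': occ=1, LF[9]=C('y')+1=17+1=18
L[10]='e': occ=0, LF[10]=C('e')+0=4+0=4
L[11]='e': occ=1, LF[11]=C('e')+1=4+1=5
L[12]='r': occ=2, LF[12]=C('r')+2=9+2=11
L[13]='a': occ=0, LF[13]=C('a')+0=1+0=1
L[14]='t': occ=1, LF[14]=C('t')+1=14+1=15
L[15]='u': occ=0, LF[15]=C('u')+0=16+0=16
L[16]='b': occ=1, LF[16]=C('b')+1=2+1=3
L[17]='r': occ=3, LF[17]=C('r')+3=9+3=12
L[18]='l': occ=0, LF[18]=C('l')+0=7+0=7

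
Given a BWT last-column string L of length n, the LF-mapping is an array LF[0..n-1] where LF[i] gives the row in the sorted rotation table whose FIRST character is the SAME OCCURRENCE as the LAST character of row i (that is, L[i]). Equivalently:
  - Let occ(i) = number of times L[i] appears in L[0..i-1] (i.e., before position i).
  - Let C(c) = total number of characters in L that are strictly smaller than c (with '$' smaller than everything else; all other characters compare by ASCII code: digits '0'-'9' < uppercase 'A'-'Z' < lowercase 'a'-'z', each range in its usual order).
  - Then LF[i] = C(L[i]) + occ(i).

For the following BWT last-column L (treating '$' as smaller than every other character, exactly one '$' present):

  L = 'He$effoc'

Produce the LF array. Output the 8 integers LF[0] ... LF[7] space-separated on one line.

Answer: 1 3 0 4 5 6 7 2

Derivation:
Char counts: '$':1, 'H':1, 'c':1, 'e':2, 'f':2, 'o':1
C (first-col start): C('$')=0, C('H')=1, C('c')=2, C('e')=3, C('f')=5, C('o')=7
L[0]='H': occ=0, LF[0]=C('H')+0=1+0=1
L[1]='e': occ=0, LF[1]=C('e')+0=3+0=3
L[2]='$': occ=0, LF[2]=C('$')+0=0+0=0
L[3]='e': occ=1, LF[3]=C('e')+1=3+1=4
L[4]='f': occ=0, LF[4]=C('f')+0=5+0=5
L[5]='f': occ=1, LF[5]=C('f')+1=5+1=6
L[6]='o': occ=0, LF[6]=C('o')+0=7+0=7
L[7]='c': occ=0, LF[7]=C('c')+0=2+0=2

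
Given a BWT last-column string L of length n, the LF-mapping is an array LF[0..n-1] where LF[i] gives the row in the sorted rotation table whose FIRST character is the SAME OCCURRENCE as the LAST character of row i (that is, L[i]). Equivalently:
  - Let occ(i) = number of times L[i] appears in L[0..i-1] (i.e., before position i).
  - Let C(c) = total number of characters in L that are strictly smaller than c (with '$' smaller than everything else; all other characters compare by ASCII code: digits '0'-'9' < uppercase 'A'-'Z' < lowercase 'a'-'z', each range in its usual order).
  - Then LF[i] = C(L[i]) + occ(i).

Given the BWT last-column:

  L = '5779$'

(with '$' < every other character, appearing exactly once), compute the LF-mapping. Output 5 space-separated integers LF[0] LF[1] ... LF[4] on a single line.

Answer: 1 2 3 4 0

Derivation:
Char counts: '$':1, '5':1, '7':2, '9':1
C (first-col start): C('$')=0, C('5')=1, C('7')=2, C('9')=4
L[0]='5': occ=0, LF[0]=C('5')+0=1+0=1
L[1]='7': occ=0, LF[1]=C('7')+0=2+0=2
L[2]='7': occ=1, LF[2]=C('7')+1=2+1=3
L[3]='9': occ=0, LF[3]=C('9')+0=4+0=4
L[4]='$': occ=0, LF[4]=C('$')+0=0+0=0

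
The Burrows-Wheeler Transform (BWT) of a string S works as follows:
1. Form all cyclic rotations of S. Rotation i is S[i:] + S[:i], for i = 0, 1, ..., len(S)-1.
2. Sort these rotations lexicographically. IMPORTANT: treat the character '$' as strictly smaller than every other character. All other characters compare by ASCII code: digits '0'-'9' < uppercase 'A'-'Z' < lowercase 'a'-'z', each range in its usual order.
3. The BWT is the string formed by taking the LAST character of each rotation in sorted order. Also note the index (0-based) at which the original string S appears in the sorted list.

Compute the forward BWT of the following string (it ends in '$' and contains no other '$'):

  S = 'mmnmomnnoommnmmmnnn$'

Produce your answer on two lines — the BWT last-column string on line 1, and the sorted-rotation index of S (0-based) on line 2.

All 20 rotations (rotation i = S[i:]+S[:i]):
  rot[0] = mmnmomnnoommnmmmnnn$
  rot[1] = mnmomnnoommnmmmnnn$m
  rot[2] = nmomnnoommnmmmnnn$mm
  rot[3] = momnnoommnmmmnnn$mmn
  rot[4] = omnnoommnmmmnnn$mmnm
  rot[5] = mnnoommnmmmnnn$mmnmo
  rot[6] = nnoommnmmmnnn$mmnmom
  rot[7] = noommnmmmnnn$mmnmomn
  rot[8] = oommnmmmnnn$mmnmomnn
  rot[9] = ommnmmmnnn$mmnmomnno
  rot[10] = mmnmmmnnn$mmnmomnnoo
  rot[11] = mnmmmnnn$mmnmomnnoom
  rot[12] = nmmmnnn$mmnmomnnoomm
  rot[13] = mmmnnn$mmnmomnnoommn
  rot[14] = mmnnn$mmnmomnnoommnm
  rot[15] = mnnn$mmnmomnnoommnmm
  rot[16] = nnn$mmnmomnnoommnmmm
  rot[17] = nn$mmnmomnnoommnmmmn
  rot[18] = n$mmnmomnnoommnmmmnn
  rot[19] = $mmnmomnnoommnmmmnnn
Sorted (with $ < everything):
  sorted[0] = $mmnmomnnoommnmmmnnn  (last char: 'n')
  sorted[1] = mmmnnn$mmnmomnnoommn  (last char: 'n')
  sorted[2] = mmnmmmnnn$mmnmomnnoo  (last char: 'o')
  sorted[3] = mmnmomnnoommnmmmnnn$  (last char: '$')
  sorted[4] = mmnnn$mmnmomnnoommnm  (last char: 'm')
  sorted[5] = mnmmmnnn$mmnmomnnoom  (last char: 'm')
  sorted[6] = mnmomnnoommnmmmnnn$m  (last char: 'm')
  sorted[7] = mnnn$mmnmomnnoommnmm  (last char: 'm')
  sorted[8] = mnnoommnmmmnnn$mmnmo  (last char: 'o')
  sorted[9] = momnnoommnmmmnnn$mmn  (last char: 'n')
  sorted[10] = n$mmnmomnnoommnmmmnn  (last char: 'n')
  sorted[11] = nmmmnnn$mmnmomnnoomm  (last char: 'm')
  sorted[12] = nmomnnoommnmmmnnn$mm  (last char: 'm')
  sorted[13] = nn$mmnmomnnoommnmmmn  (last char: 'n')
  sorted[14] = nnn$mmnmomnnoommnmmm  (last char: 'm')
  sorted[15] = nnoommnmmmnnn$mmnmom  (last char: 'm')
  sorted[16] = noommnmmmnnn$mmnmomn  (last char: 'n')
  sorted[17] = ommnmmmnnn$mmnmomnno  (last char: 'o')
  sorted[18] = omnnoommnmmmnnn$mmnm  (last char: 'm')
  sorted[19] = oommnmmmnnn$mmnmomnn  (last char: 'n')
Last column: nno$mmmmonnmmnmmnomn
Original string S is at sorted index 3

Answer: nno$mmmmonnmmnmmnomn
3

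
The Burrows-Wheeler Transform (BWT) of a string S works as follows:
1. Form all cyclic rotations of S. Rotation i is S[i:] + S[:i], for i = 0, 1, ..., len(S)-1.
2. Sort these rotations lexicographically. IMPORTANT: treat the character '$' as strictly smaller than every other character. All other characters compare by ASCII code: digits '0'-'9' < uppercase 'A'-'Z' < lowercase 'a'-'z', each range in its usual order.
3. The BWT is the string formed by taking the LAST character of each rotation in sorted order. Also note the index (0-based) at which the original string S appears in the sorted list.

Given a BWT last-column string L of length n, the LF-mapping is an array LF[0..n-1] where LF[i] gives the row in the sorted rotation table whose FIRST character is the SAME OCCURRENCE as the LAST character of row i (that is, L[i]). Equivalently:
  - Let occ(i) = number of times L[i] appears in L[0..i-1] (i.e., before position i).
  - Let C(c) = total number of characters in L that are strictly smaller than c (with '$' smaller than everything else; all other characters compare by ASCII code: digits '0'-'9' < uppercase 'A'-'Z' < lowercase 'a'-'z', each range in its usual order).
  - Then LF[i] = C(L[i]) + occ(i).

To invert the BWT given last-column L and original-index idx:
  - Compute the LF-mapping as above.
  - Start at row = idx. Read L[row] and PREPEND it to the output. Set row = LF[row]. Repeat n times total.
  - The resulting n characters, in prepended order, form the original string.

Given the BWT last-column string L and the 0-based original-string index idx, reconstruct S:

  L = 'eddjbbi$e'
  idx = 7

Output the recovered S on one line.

LF mapping: 5 3 4 8 1 2 7 0 6
Walk LF starting at row 7, prepending L[row]:
  step 1: row=7, L[7]='$', prepend. Next row=LF[7]=0
  step 2: row=0, L[0]='e', prepend. Next row=LF[0]=5
  step 3: row=5, L[5]='b', prepend. Next row=LF[5]=2
  step 4: row=2, L[2]='d', prepend. Next row=LF[2]=4
  step 5: row=4, L[4]='b', prepend. Next row=LF[4]=1
  step 6: row=1, L[1]='d', prepend. Next row=LF[1]=3
  step 7: row=3, L[3]='j', prepend. Next row=LF[3]=8
  step 8: row=8, L[8]='e', prepend. Next row=LF[8]=6
  step 9: row=6, L[6]='i', prepend. Next row=LF[6]=7
Reversed output: iejdbdbe$

Answer: iejdbdbe$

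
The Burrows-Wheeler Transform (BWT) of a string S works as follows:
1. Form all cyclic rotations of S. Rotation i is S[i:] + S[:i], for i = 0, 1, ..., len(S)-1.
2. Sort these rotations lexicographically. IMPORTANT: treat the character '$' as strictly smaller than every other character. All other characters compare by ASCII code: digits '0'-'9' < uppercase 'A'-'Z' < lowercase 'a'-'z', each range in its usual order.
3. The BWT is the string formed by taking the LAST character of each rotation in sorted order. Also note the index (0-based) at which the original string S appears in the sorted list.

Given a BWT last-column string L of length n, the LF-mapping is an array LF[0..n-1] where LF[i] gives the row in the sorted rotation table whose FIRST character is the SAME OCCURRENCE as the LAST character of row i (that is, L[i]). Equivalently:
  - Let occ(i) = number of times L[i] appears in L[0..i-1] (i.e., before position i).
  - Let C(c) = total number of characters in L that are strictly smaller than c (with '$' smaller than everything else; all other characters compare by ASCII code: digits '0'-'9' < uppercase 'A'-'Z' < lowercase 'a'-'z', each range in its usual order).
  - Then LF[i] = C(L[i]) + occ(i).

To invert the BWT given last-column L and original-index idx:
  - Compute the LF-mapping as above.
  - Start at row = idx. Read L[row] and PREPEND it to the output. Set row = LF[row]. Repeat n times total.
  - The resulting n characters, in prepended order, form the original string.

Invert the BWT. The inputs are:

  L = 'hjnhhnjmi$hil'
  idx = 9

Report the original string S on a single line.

LF mapping: 1 7 11 2 3 12 8 10 5 0 4 6 9
Walk LF starting at row 9, prepending L[row]:
  step 1: row=9, L[9]='$', prepend. Next row=LF[9]=0
  step 2: row=0, L[0]='h', prepend. Next row=LF[0]=1
  step 3: row=1, L[1]='j', prepend. Next row=LF[1]=7
  step 4: row=7, L[7]='m', prepend. Next row=LF[7]=10
  step 5: row=10, L[10]='h', prepend. Next row=LF[10]=4
  step 6: row=4, L[4]='h', prepend. Next row=LF[4]=3
  step 7: row=3, L[3]='h', prepend. Next row=LF[3]=2
  step 8: row=2, L[2]='n', prepend. Next row=LF[2]=11
  step 9: row=11, L[11]='i', prepend. Next row=LF[11]=6
  step 10: row=6, L[6]='j', prepend. Next row=LF[6]=8
  step 11: row=8, L[8]='i', prepend. Next row=LF[8]=5
  step 12: row=5, L[5]='n', prepend. Next row=LF[5]=12
  step 13: row=12, L[12]='l', prepend. Next row=LF[12]=9
Reversed output: lnijinhhhmjh$

Answer: lnijinhhhmjh$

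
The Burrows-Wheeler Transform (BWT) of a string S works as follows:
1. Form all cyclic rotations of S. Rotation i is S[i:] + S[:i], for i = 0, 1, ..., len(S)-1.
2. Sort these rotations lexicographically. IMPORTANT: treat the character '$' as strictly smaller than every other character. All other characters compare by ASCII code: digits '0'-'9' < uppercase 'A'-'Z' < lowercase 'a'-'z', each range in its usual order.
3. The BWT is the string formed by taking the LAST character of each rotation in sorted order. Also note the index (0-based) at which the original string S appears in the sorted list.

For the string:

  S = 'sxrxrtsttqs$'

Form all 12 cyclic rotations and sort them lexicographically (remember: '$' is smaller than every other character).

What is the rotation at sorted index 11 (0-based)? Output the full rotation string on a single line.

Answer: xrxrtsttqs$s

Derivation:
All 12 rotations (rotation i = S[i:]+S[:i]):
  rot[0] = sxrxrtsttqs$
  rot[1] = xrxrtsttqs$s
  rot[2] = rxrtsttqs$sx
  rot[3] = xrtsttqs$sxr
  rot[4] = rtsttqs$sxrx
  rot[5] = tsttqs$sxrxr
  rot[6] = sttqs$sxrxrt
  rot[7] = ttqs$sxrxrts
  rot[8] = tqs$sxrxrtst
  rot[9] = qs$sxrxrtstt
  rot[10] = s$sxrxrtsttq
  rot[11] = $sxrxrtsttqs
Sorted (with $ < everything):
  sorted[0] = $sxrxrtsttqs
  sorted[1] = qs$sxrxrtstt
  sorted[2] = rtsttqs$sxrx
  sorted[3] = rxrtsttqs$sx
  sorted[4] = s$sxrxrtsttq
  sorted[5] = sttqs$sxrxrt
  sorted[6] = sxrxrtsttqs$
  sorted[7] = tqs$sxrxrtst
  sorted[8] = tsttqs$sxrxr
  sorted[9] = ttqs$sxrxrts
  sorted[10] = xrtsttqs$sxr
  sorted[11] = xrxrtsttqs$s
sorted[11] = xrxrtsttqs$s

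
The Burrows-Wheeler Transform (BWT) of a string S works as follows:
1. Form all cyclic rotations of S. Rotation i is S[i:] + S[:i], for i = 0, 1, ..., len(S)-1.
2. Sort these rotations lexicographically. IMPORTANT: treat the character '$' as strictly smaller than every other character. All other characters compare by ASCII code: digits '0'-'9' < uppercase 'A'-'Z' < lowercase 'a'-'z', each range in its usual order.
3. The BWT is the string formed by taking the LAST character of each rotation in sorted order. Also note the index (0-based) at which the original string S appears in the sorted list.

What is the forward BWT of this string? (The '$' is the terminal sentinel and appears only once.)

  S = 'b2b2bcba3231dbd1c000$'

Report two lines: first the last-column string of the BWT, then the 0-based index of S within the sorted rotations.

All 21 rotations (rotation i = S[i:]+S[:i]):
  rot[0] = b2b2bcba3231dbd1c000$
  rot[1] = 2b2bcba3231dbd1c000$b
  rot[2] = b2bcba3231dbd1c000$b2
  rot[3] = 2bcba3231dbd1c000$b2b
  rot[4] = bcba3231dbd1c000$b2b2
  rot[5] = cba3231dbd1c000$b2b2b
  rot[6] = ba3231dbd1c000$b2b2bc
  rot[7] = a3231dbd1c000$b2b2bcb
  rot[8] = 3231dbd1c000$b2b2bcba
  rot[9] = 231dbd1c000$b2b2bcba3
  rot[10] = 31dbd1c000$b2b2bcba32
  rot[11] = 1dbd1c000$b2b2bcba323
  rot[12] = dbd1c000$b2b2bcba3231
  rot[13] = bd1c000$b2b2bcba3231d
  rot[14] = d1c000$b2b2bcba3231db
  rot[15] = 1c000$b2b2bcba3231dbd
  rot[16] = c000$b2b2bcba3231dbd1
  rot[17] = 000$b2b2bcba3231dbd1c
  rot[18] = 00$b2b2bcba3231dbd1c0
  rot[19] = 0$b2b2bcba3231dbd1c00
  rot[20] = $b2b2bcba3231dbd1c000
Sorted (with $ < everything):
  sorted[0] = $b2b2bcba3231dbd1c000  (last char: '0')
  sorted[1] = 0$b2b2bcba3231dbd1c00  (last char: '0')
  sorted[2] = 00$b2b2bcba3231dbd1c0  (last char: '0')
  sorted[3] = 000$b2b2bcba3231dbd1c  (last char: 'c')
  sorted[4] = 1c000$b2b2bcba3231dbd  (last char: 'd')
  sorted[5] = 1dbd1c000$b2b2bcba323  (last char: '3')
  sorted[6] = 231dbd1c000$b2b2bcba3  (last char: '3')
  sorted[7] = 2b2bcba3231dbd1c000$b  (last char: 'b')
  sorted[8] = 2bcba3231dbd1c000$b2b  (last char: 'b')
  sorted[9] = 31dbd1c000$b2b2bcba32  (last char: '2')
  sorted[10] = 3231dbd1c000$b2b2bcba  (last char: 'a')
  sorted[11] = a3231dbd1c000$b2b2bcb  (last char: 'b')
  sorted[12] = b2b2bcba3231dbd1c000$  (last char: '$')
  sorted[13] = b2bcba3231dbd1c000$b2  (last char: '2')
  sorted[14] = ba3231dbd1c000$b2b2bc  (last char: 'c')
  sorted[15] = bcba3231dbd1c000$b2b2  (last char: '2')
  sorted[16] = bd1c000$b2b2bcba3231d  (last char: 'd')
  sorted[17] = c000$b2b2bcba3231dbd1  (last char: '1')
  sorted[18] = cba3231dbd1c000$b2b2b  (last char: 'b')
  sorted[19] = d1c000$b2b2bcba3231db  (last char: 'b')
  sorted[20] = dbd1c000$b2b2bcba3231  (last char: '1')
Last column: 000cd33bb2ab$2c2d1bb1
Original string S is at sorted index 12

Answer: 000cd33bb2ab$2c2d1bb1
12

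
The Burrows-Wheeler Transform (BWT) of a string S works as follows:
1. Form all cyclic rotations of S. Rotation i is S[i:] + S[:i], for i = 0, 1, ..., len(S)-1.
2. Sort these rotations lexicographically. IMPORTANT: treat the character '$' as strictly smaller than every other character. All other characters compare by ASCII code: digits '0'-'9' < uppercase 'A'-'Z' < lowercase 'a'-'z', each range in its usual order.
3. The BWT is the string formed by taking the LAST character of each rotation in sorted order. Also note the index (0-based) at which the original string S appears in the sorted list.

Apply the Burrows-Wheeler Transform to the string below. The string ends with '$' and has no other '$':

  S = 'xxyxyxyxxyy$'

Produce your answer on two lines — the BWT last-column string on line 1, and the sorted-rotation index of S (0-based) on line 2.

Answer: y$yyyxxyxxxx
1

Derivation:
All 12 rotations (rotation i = S[i:]+S[:i]):
  rot[0] = xxyxyxyxxyy$
  rot[1] = xyxyxyxxyy$x
  rot[2] = yxyxyxxyy$xx
  rot[3] = xyxyxxyy$xxy
  rot[4] = yxyxxyy$xxyx
  rot[5] = xyxxyy$xxyxy
  rot[6] = yxxyy$xxyxyx
  rot[7] = xxyy$xxyxyxy
  rot[8] = xyy$xxyxyxyx
  rot[9] = yy$xxyxyxyxx
  rot[10] = y$xxyxyxyxxy
  rot[11] = $xxyxyxyxxyy
Sorted (with $ < everything):
  sorted[0] = $xxyxyxyxxyy  (last char: 'y')
  sorted[1] = xxyxyxyxxyy$  (last char: '$')
  sorted[2] = xxyy$xxyxyxy  (last char: 'y')
  sorted[3] = xyxxyy$xxyxy  (last char: 'y')
  sorted[4] = xyxyxxyy$xxy  (last char: 'y')
  sorted[5] = xyxyxyxxyy$x  (last char: 'x')
  sorted[6] = xyy$xxyxyxyx  (last char: 'x')
  sorted[7] = y$xxyxyxyxxy  (last char: 'y')
  sorted[8] = yxxyy$xxyxyx  (last char: 'x')
  sorted[9] = yxyxxyy$xxyx  (last char: 'x')
  sorted[10] = yxyxyxxyy$xx  (last char: 'x')
  sorted[11] = yy$xxyxyxyxx  (last char: 'x')
Last column: y$yyyxxyxxxx
Original string S is at sorted index 1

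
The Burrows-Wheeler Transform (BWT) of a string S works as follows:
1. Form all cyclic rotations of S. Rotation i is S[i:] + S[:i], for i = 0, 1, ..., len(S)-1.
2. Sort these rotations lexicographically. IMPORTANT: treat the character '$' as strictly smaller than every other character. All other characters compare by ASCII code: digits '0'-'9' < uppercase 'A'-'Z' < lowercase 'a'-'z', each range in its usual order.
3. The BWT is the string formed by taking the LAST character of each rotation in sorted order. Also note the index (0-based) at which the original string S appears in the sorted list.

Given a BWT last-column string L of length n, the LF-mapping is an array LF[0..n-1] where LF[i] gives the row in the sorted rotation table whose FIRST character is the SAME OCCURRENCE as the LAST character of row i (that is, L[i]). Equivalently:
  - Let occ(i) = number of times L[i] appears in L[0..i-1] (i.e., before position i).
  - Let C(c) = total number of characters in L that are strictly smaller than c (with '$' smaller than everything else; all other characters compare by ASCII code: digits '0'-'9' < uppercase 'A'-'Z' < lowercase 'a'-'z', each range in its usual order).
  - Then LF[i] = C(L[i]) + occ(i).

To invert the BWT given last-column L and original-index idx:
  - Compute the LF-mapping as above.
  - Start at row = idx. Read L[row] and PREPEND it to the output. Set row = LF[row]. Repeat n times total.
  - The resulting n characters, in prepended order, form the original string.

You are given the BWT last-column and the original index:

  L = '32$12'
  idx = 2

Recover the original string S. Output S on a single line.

Answer: 2123$

Derivation:
LF mapping: 4 2 0 1 3
Walk LF starting at row 2, prepending L[row]:
  step 1: row=2, L[2]='$', prepend. Next row=LF[2]=0
  step 2: row=0, L[0]='3', prepend. Next row=LF[0]=4
  step 3: row=4, L[4]='2', prepend. Next row=LF[4]=3
  step 4: row=3, L[3]='1', prepend. Next row=LF[3]=1
  step 5: row=1, L[1]='2', prepend. Next row=LF[1]=2
Reversed output: 2123$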